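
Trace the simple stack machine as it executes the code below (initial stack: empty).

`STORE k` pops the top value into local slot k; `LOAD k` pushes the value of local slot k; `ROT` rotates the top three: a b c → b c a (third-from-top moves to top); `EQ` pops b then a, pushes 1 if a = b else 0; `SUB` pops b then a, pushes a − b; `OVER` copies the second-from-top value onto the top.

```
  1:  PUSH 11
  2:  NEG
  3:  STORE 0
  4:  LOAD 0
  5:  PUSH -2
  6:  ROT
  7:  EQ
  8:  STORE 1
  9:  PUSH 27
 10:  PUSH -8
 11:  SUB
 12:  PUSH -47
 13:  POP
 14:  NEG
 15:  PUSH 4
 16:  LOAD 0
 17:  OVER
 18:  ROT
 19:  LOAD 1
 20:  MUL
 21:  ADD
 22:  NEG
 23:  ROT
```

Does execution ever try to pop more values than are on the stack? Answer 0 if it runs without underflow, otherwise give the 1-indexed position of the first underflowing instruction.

PUSH 11 : 11
NEG     : -11
STORE 0 : (empty)
LOAD 0  : -11
PUSH -2 : -11 -2
ROT  — needs 3 operands, stack has 2 → underflow

6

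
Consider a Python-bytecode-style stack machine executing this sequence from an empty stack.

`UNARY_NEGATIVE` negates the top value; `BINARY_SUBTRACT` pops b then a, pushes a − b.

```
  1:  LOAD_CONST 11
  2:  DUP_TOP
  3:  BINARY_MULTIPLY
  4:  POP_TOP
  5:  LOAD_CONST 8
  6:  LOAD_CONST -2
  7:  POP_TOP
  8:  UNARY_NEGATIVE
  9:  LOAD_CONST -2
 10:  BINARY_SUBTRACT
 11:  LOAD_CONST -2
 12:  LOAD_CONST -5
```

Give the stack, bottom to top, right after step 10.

[-6]

LOAD_CONST 11   : [11]
DUP_TOP         : [11, 11]
BINARY_MULTIPLY : [121]
POP_TOP         : []
LOAD_CONST 8    : [8]
LOAD_CONST -2   : [8, -2]
POP_TOP         : [8]
UNARY_NEGATIVE  : [-8]
LOAD_CONST -2   : [-8, -2]
BINARY_SUBTRACT : [-6]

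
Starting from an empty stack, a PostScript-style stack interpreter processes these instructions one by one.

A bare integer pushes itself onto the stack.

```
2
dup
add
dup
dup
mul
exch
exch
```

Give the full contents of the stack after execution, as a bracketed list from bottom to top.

[4, 16]

2    : 2
dup  : 2 2
add  : 4
dup  : 4 4
dup  : 4 4 4
mul  : 4 16
exch : 16 4
exch : 4 16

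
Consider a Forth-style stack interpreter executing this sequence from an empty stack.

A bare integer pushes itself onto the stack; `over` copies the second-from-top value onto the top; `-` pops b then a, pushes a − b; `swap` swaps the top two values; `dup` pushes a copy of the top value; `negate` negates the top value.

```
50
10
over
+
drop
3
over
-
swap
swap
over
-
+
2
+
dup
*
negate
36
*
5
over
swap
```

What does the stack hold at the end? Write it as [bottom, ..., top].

50     -> 50
10     -> 50 10
over   -> 50 10 50
+      -> 50 60
drop   -> 50
3      -> 50 3
over   -> 50 3 50
-      -> 50 -47
swap   -> -47 50
swap   -> 50 -47
over   -> 50 -47 50
-      -> 50 -97
+      -> -47
2      -> -47 2
+      -> -45
dup    -> -45 -45
*      -> 2025
negate -> -2025
36     -> -2025 36
*      -> -72900
5      -> -72900 5
over   -> -72900 5 -72900
swap   -> -72900 -72900 5

[-72900, -72900, 5]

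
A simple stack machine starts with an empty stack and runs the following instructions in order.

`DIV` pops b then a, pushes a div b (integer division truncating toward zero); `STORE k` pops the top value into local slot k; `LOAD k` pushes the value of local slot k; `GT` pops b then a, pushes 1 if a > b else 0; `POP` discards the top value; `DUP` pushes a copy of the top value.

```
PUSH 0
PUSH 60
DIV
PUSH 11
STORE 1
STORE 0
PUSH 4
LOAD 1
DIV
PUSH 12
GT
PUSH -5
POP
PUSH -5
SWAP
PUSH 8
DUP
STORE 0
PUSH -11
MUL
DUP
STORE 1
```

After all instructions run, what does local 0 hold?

8

PUSH 0    0
PUSH 60   0 60
DIV       0
PUSH 11   0 11
STORE 1   0
STORE 0   (empty)
PUSH 4    4
LOAD 1    4 11
DIV       0
PUSH 12   0 12
GT        0
PUSH -5   0 -5
POP       0
PUSH -5   0 -5
SWAP      -5 0
PUSH 8    -5 0 8
DUP       -5 0 8 8
STORE 0   -5 0 8
PUSH -11  -5 0 8 -11
MUL       -5 0 -88
DUP       -5 0 -88 -88
STORE 1   -5 0 -88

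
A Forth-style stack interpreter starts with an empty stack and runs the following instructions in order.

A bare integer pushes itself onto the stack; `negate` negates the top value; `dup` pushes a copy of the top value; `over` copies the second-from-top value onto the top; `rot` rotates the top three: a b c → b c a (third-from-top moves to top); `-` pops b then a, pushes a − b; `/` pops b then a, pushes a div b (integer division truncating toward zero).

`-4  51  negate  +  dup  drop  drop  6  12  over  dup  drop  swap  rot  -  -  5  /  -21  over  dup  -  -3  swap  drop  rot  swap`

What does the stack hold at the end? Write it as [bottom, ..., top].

-4      -4
51      -4 51
negate  -4 -51
+       -55
dup     -55 -55
drop    -55
drop    (empty)
6       6
12      6 12
over    6 12 6
dup     6 12 6 6
drop    6 12 6
swap    6 6 12
rot     6 12 6
-       6 6
-       0
5       0 5
/       0
-21     0 -21
over    0 -21 0
dup     0 -21 0 0
-       0 -21 0
-3      0 -21 0 -3
swap    0 -21 -3 0
drop    0 -21 -3
rot     -21 -3 0
swap    -21 0 -3

[-21, 0, -3]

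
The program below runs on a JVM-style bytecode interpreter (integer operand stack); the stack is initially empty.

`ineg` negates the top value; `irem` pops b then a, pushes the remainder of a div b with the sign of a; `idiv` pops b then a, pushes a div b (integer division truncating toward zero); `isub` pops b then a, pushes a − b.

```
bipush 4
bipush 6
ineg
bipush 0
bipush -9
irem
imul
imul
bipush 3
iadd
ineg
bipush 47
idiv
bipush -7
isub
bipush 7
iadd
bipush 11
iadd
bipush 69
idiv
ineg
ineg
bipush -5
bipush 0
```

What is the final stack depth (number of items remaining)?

3

bipush 4   [4]
bipush 6   [4, 6]
ineg       [4, -6]
bipush 0   [4, -6, 0]
bipush -9  [4, -6, 0, -9]
irem       [4, -6, 0]
imul       [4, 0]
imul       [0]
bipush 3   [0, 3]
iadd       [3]
ineg       [-3]
bipush 47  [-3, 47]
idiv       [0]
bipush -7  [0, -7]
isub       [7]
bipush 7   [7, 7]
iadd       [14]
bipush 11  [14, 11]
iadd       [25]
bipush 69  [25, 69]
idiv       [0]
ineg       [0]
ineg       [0]
bipush -5  [0, -5]
bipush 0   [0, -5, 0]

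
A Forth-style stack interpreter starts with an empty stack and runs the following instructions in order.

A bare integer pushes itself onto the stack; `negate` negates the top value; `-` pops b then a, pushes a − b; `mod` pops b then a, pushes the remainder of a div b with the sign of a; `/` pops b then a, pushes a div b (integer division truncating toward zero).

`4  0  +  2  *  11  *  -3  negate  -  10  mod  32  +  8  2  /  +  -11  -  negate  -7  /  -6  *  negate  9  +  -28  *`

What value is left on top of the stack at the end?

4      : [4]
0      : [4, 0]
+      : [4]
2      : [4, 2]
*      : [8]
11     : [8, 11]
*      : [88]
-3     : [88, -3]
negate : [88, 3]
-      : [85]
10     : [85, 10]
mod    : [5]
32     : [5, 32]
+      : [37]
8      : [37, 8]
2      : [37, 8, 2]
/      : [37, 4]
+      : [41]
-11    : [41, -11]
-      : [52]
negate : [-52]
-7     : [-52, -7]
/      : [7]
-6     : [7, -6]
*      : [-42]
negate : [42]
9      : [42, 9]
+      : [51]
-28    : [51, -28]
*      : [-1428]

-1428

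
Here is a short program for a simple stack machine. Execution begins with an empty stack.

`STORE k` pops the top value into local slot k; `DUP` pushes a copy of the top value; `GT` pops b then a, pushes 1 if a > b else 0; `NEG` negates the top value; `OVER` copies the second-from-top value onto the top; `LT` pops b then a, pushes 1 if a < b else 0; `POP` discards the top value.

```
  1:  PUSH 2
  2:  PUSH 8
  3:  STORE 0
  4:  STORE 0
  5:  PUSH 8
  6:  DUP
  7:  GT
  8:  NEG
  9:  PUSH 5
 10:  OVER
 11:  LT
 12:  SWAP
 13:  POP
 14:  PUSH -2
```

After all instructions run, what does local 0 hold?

2

PUSH 2   2
PUSH 8   2 8
STORE 0  2
STORE 0  (empty)
PUSH 8   8
DUP      8 8
GT       0
NEG      0
PUSH 5   0 5
OVER     0 5 0
LT       0 0
SWAP     0 0
POP      0
PUSH -2  0 -2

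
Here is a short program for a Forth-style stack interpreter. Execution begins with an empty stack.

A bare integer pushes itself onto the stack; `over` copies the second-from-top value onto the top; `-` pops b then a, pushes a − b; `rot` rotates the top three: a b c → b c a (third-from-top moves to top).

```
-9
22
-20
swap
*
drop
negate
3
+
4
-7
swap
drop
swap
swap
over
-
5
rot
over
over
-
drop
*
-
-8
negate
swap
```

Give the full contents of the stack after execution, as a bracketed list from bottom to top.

-9     -> -9
22     -> -9 22
-20    -> -9 22 -20
swap   -> -9 -20 22
*      -> -9 -440
drop   -> -9
negate -> 9
3      -> 9 3
+      -> 12
4      -> 12 4
-7     -> 12 4 -7
swap   -> 12 -7 4
drop   -> 12 -7
swap   -> -7 12
swap   -> 12 -7
over   -> 12 -7 12
-      -> 12 -19
5      -> 12 -19 5
rot    -> -19 5 12
over   -> -19 5 12 5
over   -> -19 5 12 5 12
-      -> -19 5 12 -7
drop   -> -19 5 12
*      -> -19 60
-      -> -79
-8     -> -79 -8
negate -> -79 8
swap   -> 8 -79

[8, -79]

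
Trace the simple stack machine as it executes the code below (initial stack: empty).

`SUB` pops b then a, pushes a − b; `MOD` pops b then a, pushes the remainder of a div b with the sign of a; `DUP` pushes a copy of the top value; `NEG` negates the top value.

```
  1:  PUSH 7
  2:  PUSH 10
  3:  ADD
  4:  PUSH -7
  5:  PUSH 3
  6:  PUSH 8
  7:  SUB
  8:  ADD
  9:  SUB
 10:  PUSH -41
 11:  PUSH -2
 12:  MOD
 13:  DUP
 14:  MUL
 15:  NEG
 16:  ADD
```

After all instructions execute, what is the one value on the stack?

PUSH 7   -> 7
PUSH 10  -> 7 10
ADD      -> 17
PUSH -7  -> 17 -7
PUSH 3   -> 17 -7 3
PUSH 8   -> 17 -7 3 8
SUB      -> 17 -7 -5
ADD      -> 17 -12
SUB      -> 29
PUSH -41 -> 29 -41
PUSH -2  -> 29 -41 -2
MOD      -> 29 -1
DUP      -> 29 -1 -1
MUL      -> 29 1
NEG      -> 29 -1
ADD      -> 28

28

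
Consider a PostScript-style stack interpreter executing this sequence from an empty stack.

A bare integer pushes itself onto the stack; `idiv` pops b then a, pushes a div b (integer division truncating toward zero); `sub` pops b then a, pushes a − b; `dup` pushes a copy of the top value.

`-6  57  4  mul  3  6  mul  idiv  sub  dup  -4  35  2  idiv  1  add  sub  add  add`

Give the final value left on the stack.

-58

-6    [-6]
57    [-6, 57]
4     [-6, 57, 4]
mul   [-6, 228]
3     [-6, 228, 3]
6     [-6, 228, 3, 6]
mul   [-6, 228, 18]
idiv  [-6, 12]
sub   [-18]
dup   [-18, -18]
-4    [-18, -18, -4]
35    [-18, -18, -4, 35]
2     [-18, -18, -4, 35, 2]
idiv  [-18, -18, -4, 17]
1     [-18, -18, -4, 17, 1]
add   [-18, -18, -4, 18]
sub   [-18, -18, -22]
add   [-18, -40]
add   [-58]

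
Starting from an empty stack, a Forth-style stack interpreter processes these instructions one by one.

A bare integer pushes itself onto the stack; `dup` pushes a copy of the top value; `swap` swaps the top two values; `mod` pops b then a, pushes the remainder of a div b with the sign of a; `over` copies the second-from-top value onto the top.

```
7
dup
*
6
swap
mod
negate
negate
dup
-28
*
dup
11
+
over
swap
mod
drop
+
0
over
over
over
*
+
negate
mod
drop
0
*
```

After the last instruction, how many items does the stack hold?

7       7
dup     7 7
*       49
6       49 6
swap    6 49
mod     6
negate  -6
negate  6
dup     6 6
-28     6 6 -28
*       6 -168
dup     6 -168 -168
11      6 -168 -168 11
+       6 -168 -157
over    6 -168 -157 -168
swap    6 -168 -168 -157
mod     6 -168 -11
drop    6 -168
+       -162
0       -162 0
over    -162 0 -162
over    -162 0 -162 0
over    -162 0 -162 0 -162
*       -162 0 -162 0
+       -162 0 -162
negate  -162 0 162
mod     -162 0
drop    -162
0       -162 0
*       0

1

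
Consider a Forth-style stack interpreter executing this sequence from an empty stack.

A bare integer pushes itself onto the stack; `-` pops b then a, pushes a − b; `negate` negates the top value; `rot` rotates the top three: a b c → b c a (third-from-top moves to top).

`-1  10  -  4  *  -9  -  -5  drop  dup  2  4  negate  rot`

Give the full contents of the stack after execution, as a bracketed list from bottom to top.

-1     → -1
10     → -1 10
-      → -11
4      → -11 4
*      → -44
-9     → -44 -9
-      → -35
-5     → -35 -5
drop   → -35
dup    → -35 -35
2      → -35 -35 2
4      → -35 -35 2 4
negate → -35 -35 2 -4
rot    → -35 2 -4 -35

[-35, 2, -4, -35]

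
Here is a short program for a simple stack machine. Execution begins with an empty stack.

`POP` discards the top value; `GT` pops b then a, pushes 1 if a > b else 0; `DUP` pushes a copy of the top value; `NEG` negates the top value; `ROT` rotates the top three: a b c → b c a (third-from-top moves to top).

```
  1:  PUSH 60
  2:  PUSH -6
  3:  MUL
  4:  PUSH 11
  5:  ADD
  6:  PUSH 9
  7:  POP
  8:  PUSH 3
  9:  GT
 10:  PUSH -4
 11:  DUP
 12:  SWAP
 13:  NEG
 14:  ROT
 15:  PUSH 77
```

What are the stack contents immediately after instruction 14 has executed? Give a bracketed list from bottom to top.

PUSH 60 -> [60]
PUSH -6 -> [60, -6]
MUL     -> [-360]
PUSH 11 -> [-360, 11]
ADD     -> [-349]
PUSH 9  -> [-349, 9]
POP     -> [-349]
PUSH 3  -> [-349, 3]
GT      -> [0]
PUSH -4 -> [0, -4]
DUP     -> [0, -4, -4]
SWAP    -> [0, -4, -4]
NEG     -> [0, -4, 4]
ROT     -> [-4, 4, 0]

[-4, 4, 0]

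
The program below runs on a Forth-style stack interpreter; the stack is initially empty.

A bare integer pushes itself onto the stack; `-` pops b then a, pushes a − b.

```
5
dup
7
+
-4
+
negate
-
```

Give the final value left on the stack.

5      : [5]
dup    : [5, 5]
7      : [5, 5, 7]
+      : [5, 12]
-4     : [5, 12, -4]
+      : [5, 8]
negate : [5, -8]
-      : [13]

13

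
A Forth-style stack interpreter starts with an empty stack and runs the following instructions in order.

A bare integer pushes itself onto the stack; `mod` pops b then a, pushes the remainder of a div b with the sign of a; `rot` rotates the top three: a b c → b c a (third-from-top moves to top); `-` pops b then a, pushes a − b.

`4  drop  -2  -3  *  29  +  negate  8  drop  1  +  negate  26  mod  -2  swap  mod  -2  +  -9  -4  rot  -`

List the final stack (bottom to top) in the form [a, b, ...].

[-9, 0]

4      : [4]
drop   : []
-2     : [-2]
-3     : [-2, -3]
*      : [6]
29     : [6, 29]
+      : [35]
negate : [-35]
8      : [-35, 8]
drop   : [-35]
1      : [-35, 1]
+      : [-34]
negate : [34]
26     : [34, 26]
mod    : [8]
-2     : [8, -2]
swap   : [-2, 8]
mod    : [-2]
-2     : [-2, -2]
+      : [-4]
-9     : [-4, -9]
-4     : [-4, -9, -4]
rot    : [-9, -4, -4]
-      : [-9, 0]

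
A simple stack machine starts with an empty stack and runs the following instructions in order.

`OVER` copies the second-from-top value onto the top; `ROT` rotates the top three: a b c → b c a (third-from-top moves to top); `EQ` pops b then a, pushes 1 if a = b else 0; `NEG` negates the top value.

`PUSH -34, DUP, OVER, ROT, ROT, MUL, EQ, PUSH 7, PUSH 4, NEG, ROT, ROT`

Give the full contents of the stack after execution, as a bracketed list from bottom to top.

PUSH -34  [-34]
DUP       [-34, -34]
OVER      [-34, -34, -34]
ROT       [-34, -34, -34]
ROT       [-34, -34, -34]
MUL       [-34, 1156]
EQ        [0]
PUSH 7    [0, 7]
PUSH 4    [0, 7, 4]
NEG       [0, 7, -4]
ROT       [7, -4, 0]
ROT       [-4, 0, 7]

[-4, 0, 7]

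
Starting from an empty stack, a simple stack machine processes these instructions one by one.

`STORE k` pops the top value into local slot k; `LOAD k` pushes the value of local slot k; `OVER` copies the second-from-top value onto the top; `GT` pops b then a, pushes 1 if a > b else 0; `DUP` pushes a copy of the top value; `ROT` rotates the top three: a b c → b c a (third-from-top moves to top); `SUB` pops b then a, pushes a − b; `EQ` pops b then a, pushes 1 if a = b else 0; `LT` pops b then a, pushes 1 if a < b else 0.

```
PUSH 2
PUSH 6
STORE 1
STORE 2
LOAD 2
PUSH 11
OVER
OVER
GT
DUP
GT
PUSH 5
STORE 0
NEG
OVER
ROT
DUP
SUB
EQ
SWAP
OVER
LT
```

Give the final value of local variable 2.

PUSH 2  : 2
PUSH 6  : 2 6
STORE 1 : 2
STORE 2 : (empty)
LOAD 2  : 2
PUSH 11 : 2 11
OVER    : 2 11 2
OVER    : 2 11 2 11
GT      : 2 11 0
DUP     : 2 11 0 0
GT      : 2 11 0
PUSH 5  : 2 11 0 5
STORE 0 : 2 11 0
NEG     : 2 11 0
OVER    : 2 11 0 11
ROT     : 2 0 11 11
DUP     : 2 0 11 11 11
SUB     : 2 0 11 0
EQ      : 2 0 0
SWAP    : 2 0 0
OVER    : 2 0 0 0
LT      : 2 0 0

2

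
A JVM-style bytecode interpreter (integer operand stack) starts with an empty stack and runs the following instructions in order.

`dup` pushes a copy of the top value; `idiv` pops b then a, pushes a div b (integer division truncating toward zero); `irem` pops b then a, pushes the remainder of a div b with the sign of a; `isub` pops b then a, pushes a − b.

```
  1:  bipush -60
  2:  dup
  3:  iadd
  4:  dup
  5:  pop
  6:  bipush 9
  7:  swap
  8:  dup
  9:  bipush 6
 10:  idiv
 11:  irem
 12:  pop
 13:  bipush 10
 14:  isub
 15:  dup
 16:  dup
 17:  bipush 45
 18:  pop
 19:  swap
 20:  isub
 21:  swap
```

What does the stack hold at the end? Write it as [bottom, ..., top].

bipush -60 → [-60]
dup        → [-60, -60]
iadd       → [-120]
dup        → [-120, -120]
pop        → [-120]
bipush 9   → [-120, 9]
swap       → [9, -120]
dup        → [9, -120, -120]
bipush 6   → [9, -120, -120, 6]
idiv       → [9, -120, -20]
irem       → [9, 0]
pop        → [9]
bipush 10  → [9, 10]
isub       → [-1]
dup        → [-1, -1]
dup        → [-1, -1, -1]
bipush 45  → [-1, -1, -1, 45]
pop        → [-1, -1, -1]
swap       → [-1, -1, -1]
isub       → [-1, 0]
swap       → [0, -1]

[0, -1]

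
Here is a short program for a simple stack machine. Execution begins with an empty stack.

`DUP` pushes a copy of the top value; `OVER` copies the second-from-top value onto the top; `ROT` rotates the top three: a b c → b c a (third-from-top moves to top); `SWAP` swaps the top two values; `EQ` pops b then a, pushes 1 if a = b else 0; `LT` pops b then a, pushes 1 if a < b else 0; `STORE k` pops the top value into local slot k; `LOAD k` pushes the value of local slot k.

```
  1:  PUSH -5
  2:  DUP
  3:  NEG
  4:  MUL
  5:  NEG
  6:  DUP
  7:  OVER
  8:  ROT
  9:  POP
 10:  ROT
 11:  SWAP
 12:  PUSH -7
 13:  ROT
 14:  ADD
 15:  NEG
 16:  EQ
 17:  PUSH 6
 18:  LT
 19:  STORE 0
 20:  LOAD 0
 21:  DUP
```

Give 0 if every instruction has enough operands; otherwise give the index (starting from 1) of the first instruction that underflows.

PUSH -5 : [-5]
DUP     : [-5, -5]
NEG     : [-5, 5]
MUL     : [-25]
NEG     : [25]
DUP     : [25, 25]
OVER    : [25, 25, 25]
ROT     : [25, 25, 25]
POP     : [25, 25]
ROT  — needs 3 operands, stack has 2 → underflow

10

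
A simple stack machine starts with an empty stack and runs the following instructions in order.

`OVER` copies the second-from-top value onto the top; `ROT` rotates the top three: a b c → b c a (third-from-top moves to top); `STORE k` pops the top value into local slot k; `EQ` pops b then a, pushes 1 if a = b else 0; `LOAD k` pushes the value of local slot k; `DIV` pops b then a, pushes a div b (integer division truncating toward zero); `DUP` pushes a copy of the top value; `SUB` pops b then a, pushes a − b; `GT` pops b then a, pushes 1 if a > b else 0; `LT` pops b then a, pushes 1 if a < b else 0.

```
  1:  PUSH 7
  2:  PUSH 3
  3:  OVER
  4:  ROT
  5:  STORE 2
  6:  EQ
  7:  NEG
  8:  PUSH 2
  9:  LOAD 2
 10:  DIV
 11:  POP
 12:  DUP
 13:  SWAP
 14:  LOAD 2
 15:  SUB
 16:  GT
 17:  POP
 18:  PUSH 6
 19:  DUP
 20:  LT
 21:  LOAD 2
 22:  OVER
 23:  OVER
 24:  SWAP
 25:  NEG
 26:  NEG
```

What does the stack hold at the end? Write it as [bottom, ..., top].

PUSH 7   7
PUSH 3   7 3
OVER     7 3 7
ROT      3 7 7
STORE 2  3 7
EQ       0
NEG      0
PUSH 2   0 2
LOAD 2   0 2 7
DIV      0 0
POP      0
DUP      0 0
SWAP     0 0
LOAD 2   0 0 7
SUB      0 -7
GT       1
POP      (empty)
PUSH 6   6
DUP      6 6
LT       0
LOAD 2   0 7
OVER     0 7 0
OVER     0 7 0 7
SWAP     0 7 7 0
NEG      0 7 7 0
NEG      0 7 7 0

[0, 7, 7, 0]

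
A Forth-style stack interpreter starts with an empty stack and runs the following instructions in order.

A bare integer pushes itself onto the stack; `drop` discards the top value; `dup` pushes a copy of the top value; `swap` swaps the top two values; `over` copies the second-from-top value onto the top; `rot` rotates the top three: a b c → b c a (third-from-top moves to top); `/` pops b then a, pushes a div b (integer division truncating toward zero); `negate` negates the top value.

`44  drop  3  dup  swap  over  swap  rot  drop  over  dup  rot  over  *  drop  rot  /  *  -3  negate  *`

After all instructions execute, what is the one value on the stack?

44     : 44
drop   : (empty)
3      : 3
dup    : 3 3
swap   : 3 3
over   : 3 3 3
swap   : 3 3 3
rot    : 3 3 3
drop   : 3 3
over   : 3 3 3
dup    : 3 3 3 3
rot    : 3 3 3 3
over   : 3 3 3 3 3
*      : 3 3 3 9
drop   : 3 3 3
rot    : 3 3 3
/      : 3 1
*      : 3
-3     : 3 -3
negate : 3 3
*      : 9

9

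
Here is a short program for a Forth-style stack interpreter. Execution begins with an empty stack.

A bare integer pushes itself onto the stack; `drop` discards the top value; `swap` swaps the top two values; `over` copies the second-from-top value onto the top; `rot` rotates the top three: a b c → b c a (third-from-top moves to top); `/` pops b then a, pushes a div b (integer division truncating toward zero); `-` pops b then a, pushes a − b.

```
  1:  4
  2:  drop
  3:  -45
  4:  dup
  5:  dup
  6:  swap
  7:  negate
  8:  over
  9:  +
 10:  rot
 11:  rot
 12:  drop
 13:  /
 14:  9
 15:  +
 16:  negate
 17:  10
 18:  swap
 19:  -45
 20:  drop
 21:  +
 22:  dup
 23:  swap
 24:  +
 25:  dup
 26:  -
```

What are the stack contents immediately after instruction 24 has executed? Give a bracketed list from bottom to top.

4      -> [4]
drop   -> []
-45    -> [-45]
dup    -> [-45, -45]
dup    -> [-45, -45, -45]
swap   -> [-45, -45, -45]
negate -> [-45, -45, 45]
over   -> [-45, -45, 45, -45]
+      -> [-45, -45, 0]
rot    -> [-45, 0, -45]
rot    -> [0, -45, -45]
drop   -> [0, -45]
/      -> [0]
9      -> [0, 9]
+      -> [9]
negate -> [-9]
10     -> [-9, 10]
swap   -> [10, -9]
-45    -> [10, -9, -45]
drop   -> [10, -9]
+      -> [1]
dup    -> [1, 1]
swap   -> [1, 1]
+      -> [2]

[2]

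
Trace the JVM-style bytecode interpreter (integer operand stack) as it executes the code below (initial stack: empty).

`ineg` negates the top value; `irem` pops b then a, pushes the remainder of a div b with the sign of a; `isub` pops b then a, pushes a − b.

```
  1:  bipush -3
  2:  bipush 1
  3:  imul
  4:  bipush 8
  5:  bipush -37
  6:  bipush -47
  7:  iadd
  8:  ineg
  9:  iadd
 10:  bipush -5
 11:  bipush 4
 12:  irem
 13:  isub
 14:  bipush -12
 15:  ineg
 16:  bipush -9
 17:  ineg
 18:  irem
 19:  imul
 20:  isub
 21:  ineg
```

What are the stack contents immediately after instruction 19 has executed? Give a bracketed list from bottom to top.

bipush -3   -3
bipush 1    -3 1
imul        -3
bipush 8    -3 8
bipush -37  -3 8 -37
bipush -47  -3 8 -37 -47
iadd        -3 8 -84
ineg        -3 8 84
iadd        -3 92
bipush -5   -3 92 -5
bipush 4    -3 92 -5 4
irem        -3 92 -1
isub        -3 93
bipush -12  -3 93 -12
ineg        -3 93 12
bipush -9   -3 93 12 -9
ineg        -3 93 12 9
irem        -3 93 3
imul        -3 279

[-3, 279]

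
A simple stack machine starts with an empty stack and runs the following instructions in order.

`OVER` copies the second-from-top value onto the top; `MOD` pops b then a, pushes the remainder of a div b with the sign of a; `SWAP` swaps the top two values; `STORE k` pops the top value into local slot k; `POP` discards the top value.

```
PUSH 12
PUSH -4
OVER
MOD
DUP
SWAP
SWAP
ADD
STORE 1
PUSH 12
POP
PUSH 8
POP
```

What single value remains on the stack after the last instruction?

12

PUSH 12 : [12]
PUSH -4 : [12, -4]
OVER    : [12, -4, 12]
MOD     : [12, -4]
DUP     : [12, -4, -4]
SWAP    : [12, -4, -4]
SWAP    : [12, -4, -4]
ADD     : [12, -8]
STORE 1 : [12]
PUSH 12 : [12, 12]
POP     : [12]
PUSH 8  : [12, 8]
POP     : [12]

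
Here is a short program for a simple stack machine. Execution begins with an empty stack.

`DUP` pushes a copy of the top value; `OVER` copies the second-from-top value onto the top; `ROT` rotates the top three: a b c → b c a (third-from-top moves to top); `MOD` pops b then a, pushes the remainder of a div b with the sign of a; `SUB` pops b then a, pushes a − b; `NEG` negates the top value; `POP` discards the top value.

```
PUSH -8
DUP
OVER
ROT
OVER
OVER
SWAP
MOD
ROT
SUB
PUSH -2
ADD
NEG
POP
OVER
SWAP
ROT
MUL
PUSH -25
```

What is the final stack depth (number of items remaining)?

PUSH -8  -> [-8]
DUP      -> [-8, -8]
OVER     -> [-8, -8, -8]
ROT      -> [-8, -8, -8]
OVER     -> [-8, -8, -8, -8]
OVER     -> [-8, -8, -8, -8, -8]
SWAP     -> [-8, -8, -8, -8, -8]
MOD      -> [-8, -8, -8, 0]
ROT      -> [-8, -8, 0, -8]
SUB      -> [-8, -8, 8]
PUSH -2  -> [-8, -8, 8, -2]
ADD      -> [-8, -8, 6]
NEG      -> [-8, -8, -6]
POP      -> [-8, -8]
OVER     -> [-8, -8, -8]
SWAP     -> [-8, -8, -8]
ROT      -> [-8, -8, -8]
MUL      -> [-8, 64]
PUSH -25 -> [-8, 64, -25]

3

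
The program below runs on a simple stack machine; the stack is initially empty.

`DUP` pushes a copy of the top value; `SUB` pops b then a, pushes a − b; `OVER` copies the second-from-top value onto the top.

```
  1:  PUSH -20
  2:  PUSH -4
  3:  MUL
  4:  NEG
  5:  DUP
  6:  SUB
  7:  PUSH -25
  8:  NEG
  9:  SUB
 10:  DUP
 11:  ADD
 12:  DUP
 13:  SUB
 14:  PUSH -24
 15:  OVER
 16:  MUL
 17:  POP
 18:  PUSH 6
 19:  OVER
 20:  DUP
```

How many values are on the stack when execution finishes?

4

PUSH -20  [-20]
PUSH -4   [-20, -4]
MUL       [80]
NEG       [-80]
DUP       [-80, -80]
SUB       [0]
PUSH -25  [0, -25]
NEG       [0, 25]
SUB       [-25]
DUP       [-25, -25]
ADD       [-50]
DUP       [-50, -50]
SUB       [0]
PUSH -24  [0, -24]
OVER      [0, -24, 0]
MUL       [0, 0]
POP       [0]
PUSH 6    [0, 6]
OVER      [0, 6, 0]
DUP       [0, 6, 0, 0]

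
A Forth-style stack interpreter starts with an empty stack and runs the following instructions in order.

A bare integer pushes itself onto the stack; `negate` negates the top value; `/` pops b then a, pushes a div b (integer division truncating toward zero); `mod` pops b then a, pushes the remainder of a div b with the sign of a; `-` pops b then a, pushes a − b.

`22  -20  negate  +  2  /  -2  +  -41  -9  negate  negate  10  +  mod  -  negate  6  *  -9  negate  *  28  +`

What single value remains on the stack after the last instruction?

22      22
-20     22 -20
negate  22 20
+       42
2       42 2
/       21
-2      21 -2
+       19
-41     19 -41
-9      19 -41 -9
negate  19 -41 9
negate  19 -41 -9
10      19 -41 -9 10
+       19 -41 1
mod     19 0
-       19
negate  -19
6       -19 6
*       -114
-9      -114 -9
negate  -114 9
*       -1026
28      -1026 28
+       -998

-998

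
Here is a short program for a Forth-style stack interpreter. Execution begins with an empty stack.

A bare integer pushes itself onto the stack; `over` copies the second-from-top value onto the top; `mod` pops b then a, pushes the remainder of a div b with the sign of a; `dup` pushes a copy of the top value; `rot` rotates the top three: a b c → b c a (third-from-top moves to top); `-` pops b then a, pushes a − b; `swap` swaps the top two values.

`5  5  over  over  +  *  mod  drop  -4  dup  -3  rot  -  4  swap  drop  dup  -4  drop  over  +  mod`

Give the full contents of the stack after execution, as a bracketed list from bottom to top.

5     5
5     5 5
over  5 5 5
over  5 5 5 5
+     5 5 10
*     5 50
mod   5
drop  (empty)
-4    -4
dup   -4 -4
-3    -4 -4 -3
rot   -4 -3 -4
-     -4 1
4     -4 1 4
swap  -4 4 1
drop  -4 4
dup   -4 4 4
-4    -4 4 4 -4
drop  -4 4 4
over  -4 4 4 4
+     -4 4 8
mod   -4 4

[-4, 4]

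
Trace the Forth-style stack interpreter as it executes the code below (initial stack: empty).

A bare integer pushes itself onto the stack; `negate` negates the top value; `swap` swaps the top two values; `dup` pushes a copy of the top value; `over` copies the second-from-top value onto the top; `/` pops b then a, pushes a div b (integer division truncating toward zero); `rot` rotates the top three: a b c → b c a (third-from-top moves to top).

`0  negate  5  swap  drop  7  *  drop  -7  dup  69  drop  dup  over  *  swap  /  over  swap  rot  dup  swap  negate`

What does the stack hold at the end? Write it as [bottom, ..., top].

[-7, -7, -7, 7]

0      : [0]
negate : [0]
5      : [0, 5]
swap   : [5, 0]
drop   : [5]
7      : [5, 7]
*      : [35]
drop   : []
-7     : [-7]
dup    : [-7, -7]
69     : [-7, -7, 69]
drop   : [-7, -7]
dup    : [-7, -7, -7]
over   : [-7, -7, -7, -7]
*      : [-7, -7, 49]
swap   : [-7, 49, -7]
/      : [-7, -7]
over   : [-7, -7, -7]
swap   : [-7, -7, -7]
rot    : [-7, -7, -7]
dup    : [-7, -7, -7, -7]
swap   : [-7, -7, -7, -7]
negate : [-7, -7, -7, 7]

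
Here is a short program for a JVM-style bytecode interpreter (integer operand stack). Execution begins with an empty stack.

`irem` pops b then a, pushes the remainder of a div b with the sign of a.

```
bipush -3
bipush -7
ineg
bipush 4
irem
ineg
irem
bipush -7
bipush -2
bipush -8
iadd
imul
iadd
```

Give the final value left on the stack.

70

bipush -3 -> -3
bipush -7 -> -3 -7
ineg      -> -3 7
bipush 4  -> -3 7 4
irem      -> -3 3
ineg      -> -3 -3
irem      -> 0
bipush -7 -> 0 -7
bipush -2 -> 0 -7 -2
bipush -8 -> 0 -7 -2 -8
iadd      -> 0 -7 -10
imul      -> 0 70
iadd      -> 70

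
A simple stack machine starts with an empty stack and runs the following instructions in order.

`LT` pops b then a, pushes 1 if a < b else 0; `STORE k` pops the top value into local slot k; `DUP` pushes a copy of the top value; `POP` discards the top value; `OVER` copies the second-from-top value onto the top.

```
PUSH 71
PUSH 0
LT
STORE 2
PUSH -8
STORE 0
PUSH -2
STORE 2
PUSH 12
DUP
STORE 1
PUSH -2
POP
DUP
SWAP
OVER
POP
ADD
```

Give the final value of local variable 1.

12

PUSH 71 → 71
PUSH 0  → 71 0
LT      → 0
STORE 2 → (empty)
PUSH -8 → -8
STORE 0 → (empty)
PUSH -2 → -2
STORE 2 → (empty)
PUSH 12 → 12
DUP     → 12 12
STORE 1 → 12
PUSH -2 → 12 -2
POP     → 12
DUP     → 12 12
SWAP    → 12 12
OVER    → 12 12 12
POP     → 12 12
ADD     → 24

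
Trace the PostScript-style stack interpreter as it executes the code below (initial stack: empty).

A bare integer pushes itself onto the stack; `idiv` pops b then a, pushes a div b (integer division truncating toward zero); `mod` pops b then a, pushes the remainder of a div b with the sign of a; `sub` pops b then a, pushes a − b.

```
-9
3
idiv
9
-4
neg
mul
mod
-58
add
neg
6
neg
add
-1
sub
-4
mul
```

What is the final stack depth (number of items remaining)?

-9    -9
3     -9 3
idiv  -3
9     -3 9
-4    -3 9 -4
neg   -3 9 4
mul   -3 36
mod   -3
-58   -3 -58
add   -61
neg   61
6     61 6
neg   61 -6
add   55
-1    55 -1
sub   56
-4    56 -4
mul   -224

1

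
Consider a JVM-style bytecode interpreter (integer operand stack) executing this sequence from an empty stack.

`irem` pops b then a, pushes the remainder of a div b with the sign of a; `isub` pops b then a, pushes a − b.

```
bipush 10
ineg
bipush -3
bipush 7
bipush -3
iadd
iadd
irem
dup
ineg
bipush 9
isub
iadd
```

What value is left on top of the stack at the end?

-9

bipush 10 → 10
ineg      → -10
bipush -3 → -10 -3
bipush 7  → -10 -3 7
bipush -3 → -10 -3 7 -3
iadd      → -10 -3 4
iadd      → -10 1
irem      → 0
dup       → 0 0
ineg      → 0 0
bipush 9  → 0 0 9
isub      → 0 -9
iadd      → -9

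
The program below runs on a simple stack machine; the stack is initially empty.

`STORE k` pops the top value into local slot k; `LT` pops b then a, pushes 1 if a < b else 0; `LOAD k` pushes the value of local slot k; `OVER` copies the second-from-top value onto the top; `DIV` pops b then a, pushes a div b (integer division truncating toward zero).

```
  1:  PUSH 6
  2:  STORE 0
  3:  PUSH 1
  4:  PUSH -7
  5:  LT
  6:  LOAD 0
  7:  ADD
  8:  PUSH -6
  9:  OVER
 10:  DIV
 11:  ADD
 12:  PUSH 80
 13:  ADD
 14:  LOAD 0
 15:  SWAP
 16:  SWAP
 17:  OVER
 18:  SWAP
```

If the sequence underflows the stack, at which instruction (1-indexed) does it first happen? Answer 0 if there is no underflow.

PUSH 6   6
STORE 0  (empty)
PUSH 1   1
PUSH -7  1 -7
LT       0
LOAD 0   0 6
ADD      6
PUSH -6  6 -6
OVER     6 -6 6
DIV      6 -1
ADD      5
PUSH 80  5 80
ADD      85
LOAD 0   85 6
SWAP     6 85
SWAP     85 6
OVER     85 6 85
SWAP     85 85 6

0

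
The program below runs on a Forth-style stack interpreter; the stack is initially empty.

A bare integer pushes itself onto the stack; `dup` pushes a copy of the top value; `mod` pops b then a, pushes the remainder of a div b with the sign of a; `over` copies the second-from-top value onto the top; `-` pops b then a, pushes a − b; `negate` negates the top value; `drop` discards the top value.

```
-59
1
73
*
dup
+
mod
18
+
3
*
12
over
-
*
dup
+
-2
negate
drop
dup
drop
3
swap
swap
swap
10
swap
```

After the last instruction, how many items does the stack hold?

-59    -> -59
1      -> -59 1
73     -> -59 1 73
*      -> -59 73
dup    -> -59 73 73
+      -> -59 146
mod    -> -59
18     -> -59 18
+      -> -41
3      -> -41 3
*      -> -123
12     -> -123 12
over   -> -123 12 -123
-      -> -123 135
*      -> -16605
dup    -> -16605 -16605
+      -> -33210
-2     -> -33210 -2
negate -> -33210 2
drop   -> -33210
dup    -> -33210 -33210
drop   -> -33210
3      -> -33210 3
swap   -> 3 -33210
swap   -> -33210 3
swap   -> 3 -33210
10     -> 3 -33210 10
swap   -> 3 10 -33210

3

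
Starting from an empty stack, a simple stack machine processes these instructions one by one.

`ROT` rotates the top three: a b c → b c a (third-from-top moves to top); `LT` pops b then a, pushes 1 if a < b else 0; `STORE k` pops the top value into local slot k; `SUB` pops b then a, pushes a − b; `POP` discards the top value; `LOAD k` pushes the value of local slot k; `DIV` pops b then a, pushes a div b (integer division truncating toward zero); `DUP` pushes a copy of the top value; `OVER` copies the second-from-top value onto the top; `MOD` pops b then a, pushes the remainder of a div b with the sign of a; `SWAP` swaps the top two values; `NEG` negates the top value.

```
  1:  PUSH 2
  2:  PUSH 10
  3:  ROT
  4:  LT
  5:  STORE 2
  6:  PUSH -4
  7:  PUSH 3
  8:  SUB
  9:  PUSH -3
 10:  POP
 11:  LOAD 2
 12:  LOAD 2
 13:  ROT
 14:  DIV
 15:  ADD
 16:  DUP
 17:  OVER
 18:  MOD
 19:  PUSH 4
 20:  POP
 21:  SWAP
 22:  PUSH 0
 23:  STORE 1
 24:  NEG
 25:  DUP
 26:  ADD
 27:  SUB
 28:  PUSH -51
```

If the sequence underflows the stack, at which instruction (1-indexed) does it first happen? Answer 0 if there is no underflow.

PUSH 2  → [2]
PUSH 10 → [2, 10]
ROT  — needs 3 operands, stack has 2 → underflow

3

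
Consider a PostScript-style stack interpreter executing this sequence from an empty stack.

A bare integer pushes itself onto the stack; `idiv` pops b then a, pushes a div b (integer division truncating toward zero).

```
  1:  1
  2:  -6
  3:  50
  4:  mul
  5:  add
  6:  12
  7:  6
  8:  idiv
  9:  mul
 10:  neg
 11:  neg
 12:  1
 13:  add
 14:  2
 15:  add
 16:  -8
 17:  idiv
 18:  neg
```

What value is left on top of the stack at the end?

-74

1     [1]
-6    [1, -6]
50    [1, -6, 50]
mul   [1, -300]
add   [-299]
12    [-299, 12]
6     [-299, 12, 6]
idiv  [-299, 2]
mul   [-598]
neg   [598]
neg   [-598]
1     [-598, 1]
add   [-597]
2     [-597, 2]
add   [-595]
-8    [-595, -8]
idiv  [74]
neg   [-74]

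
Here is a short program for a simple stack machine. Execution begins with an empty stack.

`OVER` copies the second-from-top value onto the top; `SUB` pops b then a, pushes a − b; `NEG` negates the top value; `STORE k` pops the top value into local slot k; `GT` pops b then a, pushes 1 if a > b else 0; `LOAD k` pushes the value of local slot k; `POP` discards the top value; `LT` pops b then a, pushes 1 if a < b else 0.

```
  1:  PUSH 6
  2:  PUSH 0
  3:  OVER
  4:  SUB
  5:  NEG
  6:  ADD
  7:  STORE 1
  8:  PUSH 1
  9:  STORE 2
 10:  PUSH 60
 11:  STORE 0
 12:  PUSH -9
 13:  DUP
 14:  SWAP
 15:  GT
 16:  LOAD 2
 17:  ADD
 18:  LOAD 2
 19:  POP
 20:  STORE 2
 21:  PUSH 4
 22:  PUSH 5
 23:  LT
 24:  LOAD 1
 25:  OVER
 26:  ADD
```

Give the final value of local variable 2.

1

PUSH 6  → 6
PUSH 0  → 6 0
OVER    → 6 0 6
SUB     → 6 -6
NEG     → 6 6
ADD     → 12
STORE 1 → (empty)
PUSH 1  → 1
STORE 2 → (empty)
PUSH 60 → 60
STORE 0 → (empty)
PUSH -9 → -9
DUP     → -9 -9
SWAP    → -9 -9
GT      → 0
LOAD 2  → 0 1
ADD     → 1
LOAD 2  → 1 1
POP     → 1
STORE 2 → (empty)
PUSH 4  → 4
PUSH 5  → 4 5
LT      → 1
LOAD 1  → 1 12
OVER    → 1 12 1
ADD     → 1 13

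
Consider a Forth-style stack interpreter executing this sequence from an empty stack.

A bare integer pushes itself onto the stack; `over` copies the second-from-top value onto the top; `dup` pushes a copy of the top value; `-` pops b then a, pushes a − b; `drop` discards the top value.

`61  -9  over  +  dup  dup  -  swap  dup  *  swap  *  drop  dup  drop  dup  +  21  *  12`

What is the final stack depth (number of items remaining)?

2

61   -> 61
-9   -> 61 -9
over -> 61 -9 61
+    -> 61 52
dup  -> 61 52 52
dup  -> 61 52 52 52
-    -> 61 52 0
swap -> 61 0 52
dup  -> 61 0 52 52
*    -> 61 0 2704
swap -> 61 2704 0
*    -> 61 0
drop -> 61
dup  -> 61 61
drop -> 61
dup  -> 61 61
+    -> 122
21   -> 122 21
*    -> 2562
12   -> 2562 12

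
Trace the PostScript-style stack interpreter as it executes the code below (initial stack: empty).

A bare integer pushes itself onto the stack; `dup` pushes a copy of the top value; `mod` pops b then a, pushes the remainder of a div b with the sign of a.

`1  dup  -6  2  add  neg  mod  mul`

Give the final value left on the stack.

1    [1]
dup  [1, 1]
-6   [1, 1, -6]
2    [1, 1, -6, 2]
add  [1, 1, -4]
neg  [1, 1, 4]
mod  [1, 1]
mul  [1]

1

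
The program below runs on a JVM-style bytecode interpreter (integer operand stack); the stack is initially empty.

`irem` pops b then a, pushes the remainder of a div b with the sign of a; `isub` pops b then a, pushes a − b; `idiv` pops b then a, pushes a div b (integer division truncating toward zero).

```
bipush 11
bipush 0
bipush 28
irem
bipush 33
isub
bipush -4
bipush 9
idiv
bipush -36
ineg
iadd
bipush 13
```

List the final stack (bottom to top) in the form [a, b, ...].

bipush 11  → 11
bipush 0   → 11 0
bipush 28  → 11 0 28
irem       → 11 0
bipush 33  → 11 0 33
isub       → 11 -33
bipush -4  → 11 -33 -4
bipush 9   → 11 -33 -4 9
idiv       → 11 -33 0
bipush -36 → 11 -33 0 -36
ineg       → 11 -33 0 36
iadd       → 11 -33 36
bipush 13  → 11 -33 36 13

[11, -33, 36, 13]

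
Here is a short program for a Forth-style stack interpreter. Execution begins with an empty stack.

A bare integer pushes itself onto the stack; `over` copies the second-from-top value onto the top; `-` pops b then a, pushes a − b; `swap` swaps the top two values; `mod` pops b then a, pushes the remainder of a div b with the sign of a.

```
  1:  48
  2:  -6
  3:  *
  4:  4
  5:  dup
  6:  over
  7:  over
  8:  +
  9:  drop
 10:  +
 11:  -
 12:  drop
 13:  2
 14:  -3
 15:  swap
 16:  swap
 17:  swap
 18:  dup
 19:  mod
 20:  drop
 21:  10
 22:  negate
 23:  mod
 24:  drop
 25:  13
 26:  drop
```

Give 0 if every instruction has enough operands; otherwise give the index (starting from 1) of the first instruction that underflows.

48     : 48
-6     : 48 -6
*      : -288
4      : -288 4
dup    : -288 4 4
over   : -288 4 4 4
over   : -288 4 4 4 4
+      : -288 4 4 8
drop   : -288 4 4
+      : -288 8
-      : -296
drop   : (empty)
2      : 2
-3     : 2 -3
swap   : -3 2
swap   : 2 -3
swap   : -3 2
dup    : -3 2 2
mod    : -3 0
drop   : -3
10     : -3 10
negate : -3 -10
mod    : -3
drop   : (empty)
13     : 13
drop   : (empty)

0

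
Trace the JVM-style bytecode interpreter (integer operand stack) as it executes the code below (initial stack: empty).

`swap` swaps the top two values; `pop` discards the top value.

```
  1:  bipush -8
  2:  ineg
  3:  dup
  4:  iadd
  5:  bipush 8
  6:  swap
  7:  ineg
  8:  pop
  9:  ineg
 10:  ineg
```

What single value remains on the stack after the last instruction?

8

bipush -8  [-8]
ineg       [8]
dup        [8, 8]
iadd       [16]
bipush 8   [16, 8]
swap       [8, 16]
ineg       [8, -16]
pop        [8]
ineg       [-8]
ineg       [8]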